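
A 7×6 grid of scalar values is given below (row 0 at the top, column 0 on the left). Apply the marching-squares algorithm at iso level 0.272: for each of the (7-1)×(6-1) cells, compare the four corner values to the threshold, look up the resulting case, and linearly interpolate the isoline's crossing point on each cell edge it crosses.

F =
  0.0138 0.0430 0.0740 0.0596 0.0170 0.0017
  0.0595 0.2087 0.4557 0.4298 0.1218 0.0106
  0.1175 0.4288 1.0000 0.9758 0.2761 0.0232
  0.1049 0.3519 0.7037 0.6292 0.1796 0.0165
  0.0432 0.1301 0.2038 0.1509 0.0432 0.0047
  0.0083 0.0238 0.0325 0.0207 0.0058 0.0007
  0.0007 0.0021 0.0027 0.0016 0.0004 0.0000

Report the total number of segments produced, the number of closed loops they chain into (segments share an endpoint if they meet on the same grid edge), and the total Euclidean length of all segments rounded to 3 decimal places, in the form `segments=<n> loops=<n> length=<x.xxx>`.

segments=14 loops=1 length=10.673

cell (0,1): code 0100 → (0.519,2.000)–(1.000,1.256)
cell (0,2): code 1100 → (0.574,3.000)–(0.519,2.000)
cell (0,3): code 1000 → (1.000,3.512)–(0.574,3.000)
cell (1,0): code 0100 → (1.288,1.000)–(2.000,0.496)
cell (1,1): code 1110 → (1.000,1.256)–(1.288,1.000)
cell (1,3): code 1101 → (1.973,4.000)–(1.000,3.512)
cell (1,4): code 1000 → (2.000,4.016)–(1.973,4.000)
cell (2,0): code 0110 → (2.000,0.496)–(3.000,0.677)
cell (2,3): code 1011 → (3.000,3.794)–(2.042,4.000)
cell (2,4): code 0001 → (2.042,4.000)–(2.000,4.016)
cell (3,0): code 0010 → (3.000,0.677)–(3.360,1.000)
cell (3,1): code 0011 → (3.360,1.000)–(3.864,2.000)
cell (3,2): code 0011 → (3.864,2.000)–(3.747,3.000)
cell (3,3): code 0001 → (3.747,3.000)–(3.000,3.794)
total: 14 segments, chained into 1 closed loop(s), length Σ = 10.673183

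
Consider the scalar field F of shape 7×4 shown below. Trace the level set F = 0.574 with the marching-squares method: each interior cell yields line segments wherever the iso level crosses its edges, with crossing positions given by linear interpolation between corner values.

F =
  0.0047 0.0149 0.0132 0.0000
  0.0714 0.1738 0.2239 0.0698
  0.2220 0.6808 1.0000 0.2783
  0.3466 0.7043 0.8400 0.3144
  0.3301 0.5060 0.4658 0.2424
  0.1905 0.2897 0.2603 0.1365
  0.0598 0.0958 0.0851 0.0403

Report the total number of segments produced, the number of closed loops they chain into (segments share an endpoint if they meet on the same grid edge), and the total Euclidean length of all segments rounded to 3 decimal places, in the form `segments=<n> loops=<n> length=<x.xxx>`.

cell (1,0): code 0100 → (1.789,1.000)–(2.000,0.767)
cell (1,1): code 1100 → (1.451,2.000)–(1.789,1.000)
cell (1,2): code 1000 → (2.000,2.590)–(1.451,2.000)
cell (2,0): code 0110 → (2.000,0.767)–(3.000,0.636)
cell (2,2): code 1001 → (3.000,2.506)–(2.000,2.590)
cell (3,0): code 0010 → (3.000,0.636)–(3.657,1.000)
cell (3,1): code 0011 → (3.657,1.000)–(3.711,2.000)
cell (3,2): code 0001 → (3.711,2.000)–(3.000,2.506)
total: 8 segments, chained into 1 closed loop(s), length Σ = 6.813140

segments=8 loops=1 length=6.813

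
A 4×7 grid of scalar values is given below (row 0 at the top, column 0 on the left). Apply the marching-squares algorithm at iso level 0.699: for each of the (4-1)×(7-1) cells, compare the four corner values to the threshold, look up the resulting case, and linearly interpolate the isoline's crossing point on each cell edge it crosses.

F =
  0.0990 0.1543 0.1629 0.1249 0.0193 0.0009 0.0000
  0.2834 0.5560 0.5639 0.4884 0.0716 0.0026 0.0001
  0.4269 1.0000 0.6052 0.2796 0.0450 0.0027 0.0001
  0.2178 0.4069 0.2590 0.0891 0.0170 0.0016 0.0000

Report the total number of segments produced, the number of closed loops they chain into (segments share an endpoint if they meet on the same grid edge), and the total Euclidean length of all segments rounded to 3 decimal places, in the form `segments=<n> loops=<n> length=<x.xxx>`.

cell (1,0): code 0100 → (1.322,1.000)–(2.000,0.475)
cell (1,1): code 1000 → (2.000,1.762)–(1.322,1.000)
cell (2,0): code 0010 → (2.000,0.475)–(2.508,1.000)
cell (2,1): code 0001 → (2.508,1.000)–(2.000,1.762)
total: 4 segments, chained into 1 closed loop(s), length Σ = 3.524025

segments=4 loops=1 length=3.524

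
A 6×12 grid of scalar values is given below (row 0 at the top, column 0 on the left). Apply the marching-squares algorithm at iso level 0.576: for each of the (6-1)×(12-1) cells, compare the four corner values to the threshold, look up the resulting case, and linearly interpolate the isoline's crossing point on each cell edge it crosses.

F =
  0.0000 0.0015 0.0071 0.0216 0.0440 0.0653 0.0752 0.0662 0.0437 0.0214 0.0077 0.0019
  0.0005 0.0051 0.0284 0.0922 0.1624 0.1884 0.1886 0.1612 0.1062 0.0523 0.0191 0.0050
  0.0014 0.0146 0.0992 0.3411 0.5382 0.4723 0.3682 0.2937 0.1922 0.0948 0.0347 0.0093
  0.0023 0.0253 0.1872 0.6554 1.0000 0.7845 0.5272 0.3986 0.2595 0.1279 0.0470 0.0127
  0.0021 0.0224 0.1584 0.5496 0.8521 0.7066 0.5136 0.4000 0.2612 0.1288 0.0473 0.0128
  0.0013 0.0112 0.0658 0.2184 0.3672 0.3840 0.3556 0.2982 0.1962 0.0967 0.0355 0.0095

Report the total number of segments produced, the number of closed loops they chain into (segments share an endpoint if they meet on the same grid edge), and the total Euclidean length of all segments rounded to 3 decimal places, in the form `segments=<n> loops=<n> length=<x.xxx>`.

segments=10 loops=1 length=8.507

cell (2,2): code 0100 → (2.747,3.000)–(3.000,2.830)
cell (2,3): code 1100 → (2.082,4.000)–(2.747,3.000)
cell (2,4): code 1100 → (2.332,5.000)–(2.082,4.000)
cell (2,5): code 1000 → (3.000,5.810)–(2.332,5.000)
cell (3,2): code 0010 → (3.000,2.830)–(3.750,3.000)
cell (3,3): code 0111 → (3.750,3.000)–(4.000,3.087)
cell (3,5): code 1001 → (4.000,5.677)–(3.000,5.810)
cell (4,3): code 0010 → (4.000,3.087)–(4.569,4.000)
cell (4,4): code 0011 → (4.569,4.000)–(4.405,5.000)
cell (4,5): code 0001 → (4.405,5.000)–(4.000,5.677)
total: 10 segments, chained into 1 closed loop(s), length Σ = 8.506804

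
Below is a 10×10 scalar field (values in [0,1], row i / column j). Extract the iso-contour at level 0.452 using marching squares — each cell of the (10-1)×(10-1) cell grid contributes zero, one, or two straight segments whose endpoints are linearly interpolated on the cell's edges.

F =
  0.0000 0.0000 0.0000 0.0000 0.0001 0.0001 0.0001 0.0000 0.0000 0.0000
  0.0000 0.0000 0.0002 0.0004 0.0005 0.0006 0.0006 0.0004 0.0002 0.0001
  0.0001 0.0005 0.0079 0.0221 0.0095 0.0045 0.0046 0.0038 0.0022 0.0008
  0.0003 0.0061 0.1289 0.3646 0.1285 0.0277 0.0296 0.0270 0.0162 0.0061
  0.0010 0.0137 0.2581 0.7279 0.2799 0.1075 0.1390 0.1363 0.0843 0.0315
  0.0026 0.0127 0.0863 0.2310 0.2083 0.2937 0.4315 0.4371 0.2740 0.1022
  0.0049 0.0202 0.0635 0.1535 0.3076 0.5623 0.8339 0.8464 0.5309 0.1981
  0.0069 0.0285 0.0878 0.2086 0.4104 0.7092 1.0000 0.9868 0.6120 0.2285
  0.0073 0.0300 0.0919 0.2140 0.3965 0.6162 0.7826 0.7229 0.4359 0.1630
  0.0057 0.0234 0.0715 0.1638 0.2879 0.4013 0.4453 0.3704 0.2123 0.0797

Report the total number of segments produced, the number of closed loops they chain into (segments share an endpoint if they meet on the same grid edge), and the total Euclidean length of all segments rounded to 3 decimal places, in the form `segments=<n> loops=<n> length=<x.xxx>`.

segments=18 loops=2 length=16.440

cell (3,2): code 0100 → (3.241,3.000)–(4.000,2.413)
cell (3,3): code 1000 → (4.000,3.616)–(3.241,3.000)
cell (4,2): code 0010 → (4.000,2.413)–(4.555,3.000)
cell (4,3): code 0001 → (4.555,3.000)–(4.000,3.616)
cell (5,4): code 0100 → (5.589,5.000)–(6.000,4.567)
cell (5,5): code 1100 → (5.051,6.000)–(5.589,5.000)
cell (5,6): code 1100 → (5.036,7.000)–(5.051,6.000)
cell (5,7): code 1100 → (5.693,8.000)–(5.036,7.000)
cell (5,8): code 1000 → (6.000,8.237)–(5.693,8.000)
cell (6,4): code 0110 → (6.000,4.567)–(7.000,4.139)
cell (6,8): code 1001 → (7.000,8.417)–(6.000,8.237)
cell (7,4): code 0110 → (7.000,4.139)–(8.000,4.253)
cell (7,7): code 1011 → (8.000,7.944)–(7.909,8.000)
cell (7,8): code 0001 → (7.909,8.000)–(7.000,8.417)
cell (8,4): code 0010 → (8.000,4.253)–(8.764,5.000)
cell (8,5): code 0011 → (8.764,5.000)–(8.980,6.000)
cell (8,6): code 0011 → (8.980,6.000)–(8.769,7.000)
cell (8,7): code 0001 → (8.769,7.000)–(8.000,7.944)
total: 18 segments, chained into 2 closed loop(s), length Σ = 16.440427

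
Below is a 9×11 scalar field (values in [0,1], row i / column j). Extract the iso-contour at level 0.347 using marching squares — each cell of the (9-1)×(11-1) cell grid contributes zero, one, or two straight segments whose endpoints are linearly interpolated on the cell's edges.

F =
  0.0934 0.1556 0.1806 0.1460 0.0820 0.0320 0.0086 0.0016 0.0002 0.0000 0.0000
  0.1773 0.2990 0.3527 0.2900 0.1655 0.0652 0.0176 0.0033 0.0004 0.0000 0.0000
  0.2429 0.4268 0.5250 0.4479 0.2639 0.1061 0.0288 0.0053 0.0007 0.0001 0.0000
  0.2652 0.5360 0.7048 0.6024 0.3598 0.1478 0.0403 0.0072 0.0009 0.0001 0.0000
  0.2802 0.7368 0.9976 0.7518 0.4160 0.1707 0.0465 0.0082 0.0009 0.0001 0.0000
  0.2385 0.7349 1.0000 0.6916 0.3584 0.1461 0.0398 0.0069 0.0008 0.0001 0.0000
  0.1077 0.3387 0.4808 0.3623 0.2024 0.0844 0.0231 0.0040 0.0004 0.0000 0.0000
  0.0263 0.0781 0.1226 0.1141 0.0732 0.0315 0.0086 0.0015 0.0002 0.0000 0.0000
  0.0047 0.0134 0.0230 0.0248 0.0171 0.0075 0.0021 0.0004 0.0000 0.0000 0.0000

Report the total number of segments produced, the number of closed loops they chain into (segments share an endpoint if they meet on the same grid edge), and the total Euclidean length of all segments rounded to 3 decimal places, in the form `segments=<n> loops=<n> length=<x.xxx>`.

cell (0,1): code 0100 → (0.967,2.000)–(1.000,1.894)
cell (0,2): code 1000 → (1.000,2.091)–(0.967,2.000)
cell (1,0): code 0100 → (1.376,1.000)–(2.000,0.566)
cell (1,1): code 1110 → (1.000,1.894)–(1.376,1.000)
cell (1,2): code 1101 → (1.361,3.000)–(1.000,2.091)
cell (1,3): code 1000 → (2.000,3.548)–(1.361,3.000)
cell (2,0): code 0110 → (2.000,0.566)–(3.000,0.302)
cell (2,3): code 1101 → (2.867,4.000)–(2.000,3.548)
cell (2,4): code 1000 → (3.000,4.060)–(2.867,4.000)
cell (3,0): code 0110 → (3.000,0.302)–(4.000,0.146)
cell (3,4): code 1001 → (4.000,4.281)–(3.000,4.060)
cell (4,0): code 0110 → (4.000,0.146)–(5.000,0.219)
cell (4,4): code 1001 → (5.000,4.054)–(4.000,4.281)
cell (5,0): code 0010 → (5.000,0.219)–(5.979,1.000)
cell (5,1): code 0111 → (5.979,1.000)–(6.000,1.058)
cell (5,3): code 1011 → (6.000,3.096)–(5.073,4.000)
cell (5,4): code 0001 → (5.073,4.000)–(5.000,4.054)
cell (6,1): code 0010 → (6.000,1.058)–(6.374,2.000)
cell (6,2): code 0011 → (6.374,2.000)–(6.062,3.000)
cell (6,3): code 0001 → (6.062,3.000)–(6.000,3.096)
total: 20 segments, chained into 1 closed loop(s), length Σ = 14.855033

segments=20 loops=1 length=14.855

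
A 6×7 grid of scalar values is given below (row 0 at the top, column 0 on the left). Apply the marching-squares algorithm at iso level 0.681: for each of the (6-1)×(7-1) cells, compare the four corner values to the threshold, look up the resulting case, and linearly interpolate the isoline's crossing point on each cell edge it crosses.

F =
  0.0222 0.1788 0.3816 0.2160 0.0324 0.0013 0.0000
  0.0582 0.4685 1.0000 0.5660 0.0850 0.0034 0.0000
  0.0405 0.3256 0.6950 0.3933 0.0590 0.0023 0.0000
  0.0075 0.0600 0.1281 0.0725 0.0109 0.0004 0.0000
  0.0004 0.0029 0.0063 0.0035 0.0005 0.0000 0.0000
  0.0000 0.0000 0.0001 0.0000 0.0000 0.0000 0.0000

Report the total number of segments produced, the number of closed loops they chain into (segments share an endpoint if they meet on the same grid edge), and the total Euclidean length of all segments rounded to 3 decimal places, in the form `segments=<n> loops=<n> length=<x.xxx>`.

cell (0,1): code 0100 → (0.484,2.000)–(1.000,1.400)
cell (0,2): code 1000 → (1.000,2.735)–(0.484,2.000)
cell (1,1): code 0110 → (1.000,1.400)–(2.000,1.962)
cell (1,2): code 1001 → (2.000,2.046)–(1.000,2.735)
cell (2,1): code 0010 → (2.000,1.962)–(2.025,2.000)
cell (2,2): code 0001 → (2.025,2.000)–(2.000,2.046)
total: 6 segments, chained into 1 closed loop(s), length Σ = 4.148591

segments=6 loops=1 length=4.149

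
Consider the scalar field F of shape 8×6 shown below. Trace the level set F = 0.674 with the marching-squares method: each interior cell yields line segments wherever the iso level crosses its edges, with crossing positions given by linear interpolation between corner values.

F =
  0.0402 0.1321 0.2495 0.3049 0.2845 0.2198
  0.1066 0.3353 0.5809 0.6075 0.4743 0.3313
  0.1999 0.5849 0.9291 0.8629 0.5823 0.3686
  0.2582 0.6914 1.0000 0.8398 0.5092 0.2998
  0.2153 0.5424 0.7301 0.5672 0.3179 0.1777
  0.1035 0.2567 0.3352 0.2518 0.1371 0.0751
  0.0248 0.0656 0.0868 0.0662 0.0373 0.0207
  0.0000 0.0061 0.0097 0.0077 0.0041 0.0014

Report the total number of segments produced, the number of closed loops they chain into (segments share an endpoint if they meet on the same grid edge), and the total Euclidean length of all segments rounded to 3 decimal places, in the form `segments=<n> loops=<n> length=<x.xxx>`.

cell (1,1): code 0100 → (1.267,2.000)–(2.000,1.259)
cell (1,2): code 1100 → (1.260,3.000)–(1.267,2.000)
cell (1,3): code 1000 → (2.000,3.673)–(1.260,3.000)
cell (2,0): code 0100 → (2.837,1.000)–(3.000,0.960)
cell (2,1): code 1110 → (2.000,1.259)–(2.837,1.000)
cell (2,3): code 1001 → (3.000,3.502)–(2.000,3.673)
cell (3,0): code 0010 → (3.000,0.960)–(3.117,1.000)
cell (3,1): code 0111 → (3.117,1.000)–(4.000,1.701)
cell (3,2): code 1011 → (4.000,2.344)–(3.608,3.000)
cell (3,3): code 0001 → (3.608,3.000)–(3.000,3.502)
cell (4,1): code 0010 → (4.000,1.701)–(4.142,2.000)
cell (4,2): code 0001 → (4.142,2.000)–(4.000,2.344)
total: 12 segments, chained into 1 closed loop(s), length Σ = 8.607600

segments=12 loops=1 length=8.608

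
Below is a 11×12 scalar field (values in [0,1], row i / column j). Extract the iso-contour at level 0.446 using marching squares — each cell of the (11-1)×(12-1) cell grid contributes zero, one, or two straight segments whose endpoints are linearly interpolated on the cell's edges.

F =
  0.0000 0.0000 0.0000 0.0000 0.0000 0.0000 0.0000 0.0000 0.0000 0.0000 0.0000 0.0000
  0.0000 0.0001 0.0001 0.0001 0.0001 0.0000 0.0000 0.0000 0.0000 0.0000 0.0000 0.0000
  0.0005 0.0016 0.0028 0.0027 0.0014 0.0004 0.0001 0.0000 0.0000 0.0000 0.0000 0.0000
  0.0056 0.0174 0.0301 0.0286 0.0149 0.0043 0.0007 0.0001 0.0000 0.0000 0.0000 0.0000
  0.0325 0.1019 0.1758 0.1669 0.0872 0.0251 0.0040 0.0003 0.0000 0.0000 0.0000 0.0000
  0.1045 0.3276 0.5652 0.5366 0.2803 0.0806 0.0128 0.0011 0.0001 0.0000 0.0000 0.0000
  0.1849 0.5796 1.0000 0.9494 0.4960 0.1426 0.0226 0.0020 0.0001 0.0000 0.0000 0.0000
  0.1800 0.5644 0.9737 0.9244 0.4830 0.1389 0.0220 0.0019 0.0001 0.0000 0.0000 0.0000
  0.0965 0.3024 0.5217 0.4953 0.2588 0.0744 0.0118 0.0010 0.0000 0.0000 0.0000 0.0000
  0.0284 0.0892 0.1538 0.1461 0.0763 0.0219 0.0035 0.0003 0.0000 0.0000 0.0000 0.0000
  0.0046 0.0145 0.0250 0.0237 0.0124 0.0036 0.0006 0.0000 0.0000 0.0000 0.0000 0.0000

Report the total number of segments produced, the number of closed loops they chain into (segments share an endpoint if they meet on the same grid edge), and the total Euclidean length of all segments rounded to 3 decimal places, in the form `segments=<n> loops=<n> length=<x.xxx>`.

segments=16 loops=1 length=11.014

cell (4,1): code 0100 → (4.694,2.000)–(5.000,1.498)
cell (4,2): code 1100 → (4.755,3.000)–(4.694,2.000)
cell (4,3): code 1000 → (5.000,3.353)–(4.755,3.000)
cell (5,0): code 0100 → (5.470,1.000)–(6.000,0.662)
cell (5,1): code 1110 → (5.000,1.498)–(5.470,1.000)
cell (5,3): code 1101 → (5.768,4.000)–(5.000,3.353)
cell (5,4): code 1000 → (6.000,4.141)–(5.768,4.000)
cell (6,0): code 0110 → (6.000,0.662)–(7.000,0.692)
cell (6,4): code 1001 → (7.000,4.108)–(6.000,4.141)
cell (7,0): code 0010 → (7.000,0.692)–(7.452,1.000)
cell (7,1): code 0111 → (7.452,1.000)–(8.000,1.655)
cell (7,3): code 1011 → (8.000,3.208)–(7.165,4.000)
cell (7,4): code 0001 → (7.165,4.000)–(7.000,4.108)
cell (8,1): code 0010 → (8.000,1.655)–(8.206,2.000)
cell (8,2): code 0011 → (8.206,2.000)–(8.141,3.000)
cell (8,3): code 0001 → (8.141,3.000)–(8.000,3.208)
total: 16 segments, chained into 1 closed loop(s), length Σ = 11.014255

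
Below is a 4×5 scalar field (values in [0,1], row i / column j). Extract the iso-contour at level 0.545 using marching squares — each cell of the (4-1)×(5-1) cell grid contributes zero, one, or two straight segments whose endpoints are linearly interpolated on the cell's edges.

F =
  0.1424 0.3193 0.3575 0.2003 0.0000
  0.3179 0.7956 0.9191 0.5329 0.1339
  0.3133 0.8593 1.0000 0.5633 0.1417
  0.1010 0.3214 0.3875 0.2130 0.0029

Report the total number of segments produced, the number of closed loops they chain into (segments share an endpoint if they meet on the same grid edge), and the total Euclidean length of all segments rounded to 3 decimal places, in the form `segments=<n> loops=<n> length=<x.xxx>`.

cell (0,0): code 0100 → (0.474,1.000)–(1.000,0.475)
cell (0,1): code 1100 → (0.334,2.000)–(0.474,1.000)
cell (0,2): code 1000 → (1.000,2.969)–(0.334,2.000)
cell (1,0): code 0110 → (1.000,0.475)–(2.000,0.424)
cell (1,2): code 1101 → (1.398,3.000)–(1.000,2.969)
cell (1,3): code 1000 → (2.000,3.043)–(1.398,3.000)
cell (2,0): code 0010 → (2.000,0.424)–(2.584,1.000)
cell (2,1): code 0011 → (2.584,1.000)–(2.743,2.000)
cell (2,2): code 0011 → (2.743,2.000)–(2.052,3.000)
cell (2,3): code 0001 → (2.052,3.000)–(2.000,3.043)
total: 10 segments, chained into 1 closed loop(s), length Σ = 8.048380

segments=10 loops=1 length=8.048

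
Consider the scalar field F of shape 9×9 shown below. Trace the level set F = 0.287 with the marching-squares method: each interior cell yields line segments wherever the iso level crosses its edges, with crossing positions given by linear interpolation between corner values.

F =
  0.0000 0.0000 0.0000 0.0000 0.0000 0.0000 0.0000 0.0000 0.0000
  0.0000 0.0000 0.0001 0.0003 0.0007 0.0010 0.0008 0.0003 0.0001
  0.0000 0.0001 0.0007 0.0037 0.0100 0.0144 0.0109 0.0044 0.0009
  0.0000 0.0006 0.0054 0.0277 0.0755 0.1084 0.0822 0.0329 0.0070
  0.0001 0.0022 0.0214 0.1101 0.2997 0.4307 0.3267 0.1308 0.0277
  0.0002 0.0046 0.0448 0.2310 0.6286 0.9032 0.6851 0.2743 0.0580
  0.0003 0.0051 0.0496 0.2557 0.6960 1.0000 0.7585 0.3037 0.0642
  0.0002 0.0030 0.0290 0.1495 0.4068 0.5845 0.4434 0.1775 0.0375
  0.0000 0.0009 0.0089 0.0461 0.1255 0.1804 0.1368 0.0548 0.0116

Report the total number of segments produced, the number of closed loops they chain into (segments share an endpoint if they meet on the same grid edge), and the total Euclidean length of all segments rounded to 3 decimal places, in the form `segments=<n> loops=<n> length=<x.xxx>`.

cell (3,3): code 0100 → (3.943,4.000)–(4.000,3.933)
cell (3,4): code 1100 → (3.554,5.000)–(3.943,4.000)
cell (3,5): code 1100 → (3.838,6.000)–(3.554,5.000)
cell (3,6): code 1000 → (4.000,6.203)–(3.838,6.000)
cell (4,3): code 0110 → (4.000,3.933)–(5.000,3.141)
cell (4,6): code 1001 → (5.000,6.969)–(4.000,6.203)
cell (5,3): code 0110 → (5.000,3.141)–(6.000,3.071)
cell (5,6): code 1101 → (5.432,7.000)–(5.000,6.969)
cell (5,7): code 1000 → (6.000,7.070)–(5.432,7.000)
cell (6,3): code 0110 → (6.000,3.071)–(7.000,3.534)
cell (6,6): code 1011 → (7.000,6.588)–(6.132,7.000)
cell (6,7): code 0001 → (6.132,7.000)–(6.000,7.070)
cell (7,3): code 0010 → (7.000,3.534)–(7.426,4.000)
cell (7,4): code 0011 → (7.426,4.000)–(7.736,5.000)
cell (7,5): code 0011 → (7.736,5.000)–(7.510,6.000)
cell (7,6): code 0001 → (7.510,6.000)–(7.000,6.588)
total: 16 segments, chained into 1 closed loop(s), length Σ = 12.697345

segments=16 loops=1 length=12.697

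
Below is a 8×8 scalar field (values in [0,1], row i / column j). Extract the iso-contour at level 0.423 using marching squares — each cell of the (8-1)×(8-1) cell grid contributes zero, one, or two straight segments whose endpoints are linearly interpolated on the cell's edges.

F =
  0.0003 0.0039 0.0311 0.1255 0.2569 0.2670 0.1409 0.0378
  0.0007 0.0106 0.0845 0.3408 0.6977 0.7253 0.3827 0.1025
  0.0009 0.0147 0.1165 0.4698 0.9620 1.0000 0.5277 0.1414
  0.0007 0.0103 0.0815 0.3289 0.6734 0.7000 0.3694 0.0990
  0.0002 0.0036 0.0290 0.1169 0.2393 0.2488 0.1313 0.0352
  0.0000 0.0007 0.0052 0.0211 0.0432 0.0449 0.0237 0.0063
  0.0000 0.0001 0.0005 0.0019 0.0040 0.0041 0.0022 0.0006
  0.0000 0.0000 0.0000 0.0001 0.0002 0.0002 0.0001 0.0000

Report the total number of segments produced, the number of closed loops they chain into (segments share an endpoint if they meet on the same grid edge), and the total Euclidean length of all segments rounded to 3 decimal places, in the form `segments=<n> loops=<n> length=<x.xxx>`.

cell (0,3): code 0100 → (0.377,4.000)–(1.000,3.230)
cell (0,4): code 1100 → (0.340,5.000)–(0.377,4.000)
cell (0,5): code 1000 → (1.000,5.882)–(0.340,5.000)
cell (1,2): code 0100 → (1.637,3.000)–(2.000,2.868)
cell (1,3): code 1110 → (1.000,3.230)–(1.637,3.000)
cell (1,5): code 1101 → (1.278,6.000)–(1.000,5.882)
cell (1,6): code 1000 → (2.000,6.271)–(1.278,6.000)
cell (2,2): code 0010 → (2.000,2.868)–(2.332,3.000)
cell (2,3): code 0111 → (2.332,3.000)–(3.000,3.273)
cell (2,5): code 1011 → (3.000,5.838)–(2.661,6.000)
cell (2,6): code 0001 → (2.661,6.000)–(2.000,6.271)
cell (3,3): code 0010 → (3.000,3.273)–(3.577,4.000)
cell (3,4): code 0011 → (3.577,4.000)–(3.614,5.000)
cell (3,5): code 0001 → (3.614,5.000)–(3.000,5.838)
total: 14 segments, chained into 1 closed loop(s), length Σ = 10.366154

segments=14 loops=1 length=10.366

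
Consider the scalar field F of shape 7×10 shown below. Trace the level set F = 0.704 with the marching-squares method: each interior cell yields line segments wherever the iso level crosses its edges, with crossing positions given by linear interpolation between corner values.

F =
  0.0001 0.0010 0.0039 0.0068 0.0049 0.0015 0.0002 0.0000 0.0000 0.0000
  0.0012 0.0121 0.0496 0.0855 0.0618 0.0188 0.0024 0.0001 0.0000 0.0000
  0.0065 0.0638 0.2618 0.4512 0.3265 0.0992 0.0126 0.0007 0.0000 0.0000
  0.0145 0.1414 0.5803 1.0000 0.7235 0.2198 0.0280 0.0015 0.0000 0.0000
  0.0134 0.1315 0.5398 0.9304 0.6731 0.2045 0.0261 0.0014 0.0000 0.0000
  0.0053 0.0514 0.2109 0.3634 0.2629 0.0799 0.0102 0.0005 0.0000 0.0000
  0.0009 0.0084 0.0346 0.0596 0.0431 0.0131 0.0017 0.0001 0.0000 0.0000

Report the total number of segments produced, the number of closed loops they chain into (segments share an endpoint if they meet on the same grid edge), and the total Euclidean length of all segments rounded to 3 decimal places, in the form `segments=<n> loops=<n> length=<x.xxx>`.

cell (2,2): code 0100 → (2.461,3.000)–(3.000,2.295)
cell (2,3): code 1100 → (2.951,4.000)–(2.461,3.000)
cell (2,4): code 1000 → (3.000,4.039)–(2.951,4.000)
cell (3,2): code 0110 → (3.000,2.295)–(4.000,2.420)
cell (3,3): code 1011 → (4.000,3.880)–(3.387,4.000)
cell (3,4): code 0001 → (3.387,4.000)–(3.000,4.039)
cell (4,2): code 0010 → (4.000,2.420)–(4.399,3.000)
cell (4,3): code 0001 → (4.399,3.000)–(4.000,3.880)
total: 8 segments, chained into 1 closed loop(s), length Σ = 5.755668

segments=8 loops=1 length=5.756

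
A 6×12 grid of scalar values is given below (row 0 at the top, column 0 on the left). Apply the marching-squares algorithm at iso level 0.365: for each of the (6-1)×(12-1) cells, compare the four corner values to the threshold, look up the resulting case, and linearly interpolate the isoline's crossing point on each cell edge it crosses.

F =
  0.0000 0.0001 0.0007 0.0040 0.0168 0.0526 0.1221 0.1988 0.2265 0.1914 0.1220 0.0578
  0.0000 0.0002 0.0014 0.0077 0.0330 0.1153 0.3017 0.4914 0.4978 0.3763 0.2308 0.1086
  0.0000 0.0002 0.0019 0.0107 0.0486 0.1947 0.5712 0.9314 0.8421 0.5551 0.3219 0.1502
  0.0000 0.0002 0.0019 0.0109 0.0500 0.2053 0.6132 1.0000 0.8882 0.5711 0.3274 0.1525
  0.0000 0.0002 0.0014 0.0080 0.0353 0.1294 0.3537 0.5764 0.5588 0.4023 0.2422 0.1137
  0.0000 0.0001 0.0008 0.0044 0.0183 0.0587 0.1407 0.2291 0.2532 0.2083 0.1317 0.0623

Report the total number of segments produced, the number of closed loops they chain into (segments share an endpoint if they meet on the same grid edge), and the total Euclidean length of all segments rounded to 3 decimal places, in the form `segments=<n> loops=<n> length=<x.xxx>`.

segments=16 loops=1 length=13.473

cell (0,6): code 0100 → (0.568,7.000)–(1.000,6.334)
cell (0,7): code 1100 → (0.511,8.000)–(0.568,7.000)
cell (0,8): code 1100 → (0.939,9.000)–(0.511,8.000)
cell (0,9): code 1000 → (1.000,9.078)–(0.939,9.000)
cell (1,5): code 0100 → (1.235,6.000)–(2.000,5.452)
cell (1,6): code 1110 → (1.000,6.334)–(1.235,6.000)
cell (1,9): code 1001 → (2.000,9.815)–(1.000,9.078)
cell (2,5): code 0110 → (2.000,5.452)–(3.000,5.392)
cell (2,9): code 1001 → (3.000,9.846)–(2.000,9.815)
cell (3,5): code 0010 → (3.000,5.392)–(3.956,6.000)
cell (3,6): code 0111 → (3.956,6.000)–(4.000,6.051)
cell (3,9): code 1001 → (4.000,9.233)–(3.000,9.846)
cell (4,6): code 0010 → (4.000,6.051)–(4.609,7.000)
cell (4,7): code 0011 → (4.609,7.000)–(4.634,8.000)
cell (4,8): code 0011 → (4.634,8.000)–(4.192,9.000)
cell (4,9): code 0001 → (4.192,9.000)–(4.000,9.233)
total: 16 segments, chained into 1 closed loop(s), length Σ = 13.472919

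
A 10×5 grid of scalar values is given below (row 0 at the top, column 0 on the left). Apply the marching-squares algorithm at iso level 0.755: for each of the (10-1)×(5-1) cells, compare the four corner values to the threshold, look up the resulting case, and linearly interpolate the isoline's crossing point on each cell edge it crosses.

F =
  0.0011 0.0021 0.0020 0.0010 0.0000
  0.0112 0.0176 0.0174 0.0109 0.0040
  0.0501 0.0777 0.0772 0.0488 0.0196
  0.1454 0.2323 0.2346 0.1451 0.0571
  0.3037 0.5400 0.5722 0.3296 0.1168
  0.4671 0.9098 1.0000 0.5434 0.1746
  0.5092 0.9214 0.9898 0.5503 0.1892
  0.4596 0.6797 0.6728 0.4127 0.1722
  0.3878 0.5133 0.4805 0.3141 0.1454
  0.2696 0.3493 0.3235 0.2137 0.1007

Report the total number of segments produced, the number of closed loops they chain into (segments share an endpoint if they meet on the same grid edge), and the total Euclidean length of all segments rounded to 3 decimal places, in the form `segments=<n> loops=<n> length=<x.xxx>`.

segments=8 loops=1 length=7.056

cell (4,0): code 0100 → (4.581,1.000)–(5.000,0.650)
cell (4,1): code 1100 → (4.427,2.000)–(4.581,1.000)
cell (4,2): code 1000 → (5.000,2.537)–(4.427,2.000)
cell (5,0): code 0110 → (5.000,0.650)–(6.000,0.596)
cell (5,2): code 1001 → (6.000,2.534)–(5.000,2.537)
cell (6,0): code 0010 → (6.000,0.596)–(6.688,1.000)
cell (6,1): code 0011 → (6.688,1.000)–(6.741,2.000)
cell (6,2): code 0001 → (6.741,2.000)–(6.000,2.534)
total: 8 segments, chained into 1 closed loop(s), length Σ = 7.056195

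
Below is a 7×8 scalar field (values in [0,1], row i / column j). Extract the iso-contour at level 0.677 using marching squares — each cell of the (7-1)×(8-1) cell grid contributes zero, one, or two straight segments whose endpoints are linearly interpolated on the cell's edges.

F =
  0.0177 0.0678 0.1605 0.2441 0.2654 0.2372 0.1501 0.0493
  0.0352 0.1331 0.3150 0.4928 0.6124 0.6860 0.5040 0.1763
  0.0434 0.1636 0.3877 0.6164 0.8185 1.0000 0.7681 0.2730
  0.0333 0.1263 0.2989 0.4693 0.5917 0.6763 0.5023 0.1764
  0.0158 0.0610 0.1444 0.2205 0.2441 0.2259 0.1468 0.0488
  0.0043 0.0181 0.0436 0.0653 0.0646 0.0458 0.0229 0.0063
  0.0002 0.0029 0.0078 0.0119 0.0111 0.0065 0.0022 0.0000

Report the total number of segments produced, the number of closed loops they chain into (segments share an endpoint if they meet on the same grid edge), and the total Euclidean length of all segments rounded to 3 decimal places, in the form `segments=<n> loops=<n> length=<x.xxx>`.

cell (0,4): code 0100 → (0.980,5.000)–(1.000,4.878)
cell (0,5): code 1000 → (1.000,5.049)–(0.980,5.000)
cell (1,3): code 0100 → (1.313,4.000)–(2.000,3.300)
cell (1,4): code 1110 → (1.000,4.878)–(1.313,4.000)
cell (1,5): code 1101 → (1.655,6.000)–(1.000,5.049)
cell (1,6): code 1000 → (2.000,6.184)–(1.655,6.000)
cell (2,3): code 0010 → (2.000,3.300)–(2.624,4.000)
cell (2,4): code 0011 → (2.624,4.000)–(2.998,5.000)
cell (2,5): code 0011 → (2.998,5.000)–(2.343,6.000)
cell (2,6): code 0001 → (2.343,6.000)–(2.000,6.184)
total: 10 segments, chained into 1 closed loop(s), length Σ = 7.225137

segments=10 loops=1 length=7.225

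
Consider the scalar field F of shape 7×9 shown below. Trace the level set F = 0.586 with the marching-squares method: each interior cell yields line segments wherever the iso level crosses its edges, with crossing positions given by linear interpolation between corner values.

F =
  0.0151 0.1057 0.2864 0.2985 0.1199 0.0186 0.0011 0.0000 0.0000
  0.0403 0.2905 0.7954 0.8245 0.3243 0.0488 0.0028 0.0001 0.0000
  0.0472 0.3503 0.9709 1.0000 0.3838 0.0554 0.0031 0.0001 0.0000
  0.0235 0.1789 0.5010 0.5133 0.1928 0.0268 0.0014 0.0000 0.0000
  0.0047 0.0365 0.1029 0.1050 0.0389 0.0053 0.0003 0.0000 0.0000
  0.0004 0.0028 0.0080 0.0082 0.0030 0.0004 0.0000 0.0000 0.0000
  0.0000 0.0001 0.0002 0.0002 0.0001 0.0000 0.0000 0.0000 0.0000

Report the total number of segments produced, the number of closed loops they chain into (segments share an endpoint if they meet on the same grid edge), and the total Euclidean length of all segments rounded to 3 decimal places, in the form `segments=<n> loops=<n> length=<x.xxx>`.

cell (0,1): code 0100 → (0.589,2.000)–(1.000,1.585)
cell (0,2): code 1100 → (0.547,3.000)–(0.589,2.000)
cell (0,3): code 1000 → (1.000,3.477)–(0.547,3.000)
cell (1,1): code 0110 → (1.000,1.585)–(2.000,1.380)
cell (1,3): code 1001 → (2.000,3.672)–(1.000,3.477)
cell (2,1): code 0010 → (2.000,1.380)–(2.819,2.000)
cell (2,2): code 0011 → (2.819,2.000)–(2.851,3.000)
cell (2,3): code 0001 → (2.851,3.000)–(2.000,3.672)
total: 8 segments, chained into 1 closed loop(s), length Σ = 7.394642

segments=8 loops=1 length=7.395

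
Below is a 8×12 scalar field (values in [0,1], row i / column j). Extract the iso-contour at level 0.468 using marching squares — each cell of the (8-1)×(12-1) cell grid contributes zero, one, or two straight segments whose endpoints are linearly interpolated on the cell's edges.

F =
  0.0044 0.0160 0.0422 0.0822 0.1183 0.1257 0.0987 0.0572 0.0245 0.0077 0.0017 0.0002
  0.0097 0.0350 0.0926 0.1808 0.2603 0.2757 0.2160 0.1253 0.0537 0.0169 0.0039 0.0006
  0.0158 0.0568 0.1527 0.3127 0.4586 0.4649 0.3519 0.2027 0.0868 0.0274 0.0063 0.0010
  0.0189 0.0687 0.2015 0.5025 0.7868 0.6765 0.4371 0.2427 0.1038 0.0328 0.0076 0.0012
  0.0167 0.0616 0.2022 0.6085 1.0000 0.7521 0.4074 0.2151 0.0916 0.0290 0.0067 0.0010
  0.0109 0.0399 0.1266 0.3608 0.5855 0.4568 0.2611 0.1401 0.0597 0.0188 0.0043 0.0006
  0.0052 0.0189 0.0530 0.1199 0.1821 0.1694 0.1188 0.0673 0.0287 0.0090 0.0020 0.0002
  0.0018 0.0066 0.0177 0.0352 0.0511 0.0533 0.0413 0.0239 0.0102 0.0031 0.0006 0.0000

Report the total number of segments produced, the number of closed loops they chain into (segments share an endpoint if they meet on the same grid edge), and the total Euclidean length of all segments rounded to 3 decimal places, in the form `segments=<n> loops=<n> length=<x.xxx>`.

cell (2,2): code 0100 → (2.818,3.000)–(3.000,2.885)
cell (2,3): code 1100 → (2.029,4.000)–(2.818,3.000)
cell (2,4): code 1100 → (2.015,5.000)–(2.029,4.000)
cell (2,5): code 1000 → (3.000,5.871)–(2.015,5.000)
cell (3,2): code 0110 → (3.000,2.885)–(4.000,2.654)
cell (3,5): code 1001 → (4.000,5.824)–(3.000,5.871)
cell (4,2): code 0010 → (4.000,2.654)–(4.567,3.000)
cell (4,3): code 0111 → (4.567,3.000)–(5.000,3.477)
cell (4,4): code 1011 → (5.000,4.913)–(4.962,5.000)
cell (4,5): code 0001 → (4.962,5.000)–(4.000,5.824)
cell (5,3): code 0010 → (5.000,3.477)–(5.291,4.000)
cell (5,4): code 0001 → (5.291,4.000)–(5.000,4.913)
total: 12 segments, chained into 1 closed loop(s), length Σ = 10.058780

segments=12 loops=1 length=10.059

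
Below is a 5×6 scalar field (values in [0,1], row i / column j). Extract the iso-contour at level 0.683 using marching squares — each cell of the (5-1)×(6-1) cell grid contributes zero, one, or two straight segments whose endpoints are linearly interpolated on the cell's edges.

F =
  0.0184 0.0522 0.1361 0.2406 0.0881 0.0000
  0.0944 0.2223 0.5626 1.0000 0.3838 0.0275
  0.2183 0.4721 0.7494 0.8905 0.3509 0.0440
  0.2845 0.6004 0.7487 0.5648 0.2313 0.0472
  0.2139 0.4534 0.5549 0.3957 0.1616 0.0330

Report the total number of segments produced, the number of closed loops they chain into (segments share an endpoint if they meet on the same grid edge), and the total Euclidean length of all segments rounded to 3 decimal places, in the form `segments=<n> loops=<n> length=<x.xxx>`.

segments=10 loops=1 length=7.190

cell (0,2): code 0100 → (0.583,3.000)–(1.000,2.275)
cell (0,3): code 1000 → (1.000,3.514)–(0.583,3.000)
cell (1,1): code 0100 → (1.645,2.000)–(2.000,1.761)
cell (1,2): code 1110 → (1.000,2.275)–(1.645,2.000)
cell (1,3): code 1001 → (2.000,3.385)–(1.000,3.514)
cell (2,1): code 0110 → (2.000,1.761)–(3.000,1.557)
cell (2,2): code 1011 → (3.000,2.357)–(2.637,3.000)
cell (2,3): code 0001 → (2.637,3.000)–(2.000,3.385)
cell (3,1): code 0010 → (3.000,1.557)–(3.339,2.000)
cell (3,2): code 0001 → (3.339,2.000)–(3.000,2.357)
total: 10 segments, chained into 1 closed loop(s), length Σ = 7.189837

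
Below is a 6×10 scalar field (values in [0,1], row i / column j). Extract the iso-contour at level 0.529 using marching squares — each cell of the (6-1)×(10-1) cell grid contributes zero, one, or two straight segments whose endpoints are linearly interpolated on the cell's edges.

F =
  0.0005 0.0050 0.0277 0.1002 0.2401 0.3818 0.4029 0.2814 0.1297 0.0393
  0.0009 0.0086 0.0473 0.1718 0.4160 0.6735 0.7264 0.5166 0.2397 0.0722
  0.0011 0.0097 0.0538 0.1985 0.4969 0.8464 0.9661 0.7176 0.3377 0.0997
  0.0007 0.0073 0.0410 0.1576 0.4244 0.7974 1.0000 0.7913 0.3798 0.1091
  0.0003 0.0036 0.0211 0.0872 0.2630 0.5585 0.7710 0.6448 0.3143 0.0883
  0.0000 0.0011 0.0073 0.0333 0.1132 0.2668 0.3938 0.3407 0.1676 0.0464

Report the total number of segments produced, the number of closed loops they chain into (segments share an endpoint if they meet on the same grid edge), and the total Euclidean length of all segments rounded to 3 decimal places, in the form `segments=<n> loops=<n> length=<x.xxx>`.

segments=14 loops=1 length=12.156

cell (0,4): code 0100 → (0.505,5.000)–(1.000,4.439)
cell (0,5): code 1100 → (0.390,6.000)–(0.505,5.000)
cell (0,6): code 1000 → (1.000,6.941)–(0.390,6.000)
cell (1,4): code 0110 → (1.000,4.439)–(2.000,4.092)
cell (1,6): code 1101 → (1.062,7.000)–(1.000,6.941)
cell (1,7): code 1000 → (2.000,7.496)–(1.062,7.000)
cell (2,4): code 0110 → (2.000,4.092)–(3.000,4.280)
cell (2,7): code 1001 → (3.000,7.637)–(2.000,7.496)
cell (3,4): code 0110 → (3.000,4.280)–(4.000,4.900)
cell (3,7): code 1001 → (4.000,7.350)–(3.000,7.637)
cell (4,4): code 0010 → (4.000,4.900)–(4.101,5.000)
cell (4,5): code 0011 → (4.101,5.000)–(4.642,6.000)
cell (4,6): code 0011 → (4.642,6.000)–(4.381,7.000)
cell (4,7): code 0001 → (4.381,7.000)–(4.000,7.350)
total: 14 segments, chained into 1 closed loop(s), length Σ = 12.156088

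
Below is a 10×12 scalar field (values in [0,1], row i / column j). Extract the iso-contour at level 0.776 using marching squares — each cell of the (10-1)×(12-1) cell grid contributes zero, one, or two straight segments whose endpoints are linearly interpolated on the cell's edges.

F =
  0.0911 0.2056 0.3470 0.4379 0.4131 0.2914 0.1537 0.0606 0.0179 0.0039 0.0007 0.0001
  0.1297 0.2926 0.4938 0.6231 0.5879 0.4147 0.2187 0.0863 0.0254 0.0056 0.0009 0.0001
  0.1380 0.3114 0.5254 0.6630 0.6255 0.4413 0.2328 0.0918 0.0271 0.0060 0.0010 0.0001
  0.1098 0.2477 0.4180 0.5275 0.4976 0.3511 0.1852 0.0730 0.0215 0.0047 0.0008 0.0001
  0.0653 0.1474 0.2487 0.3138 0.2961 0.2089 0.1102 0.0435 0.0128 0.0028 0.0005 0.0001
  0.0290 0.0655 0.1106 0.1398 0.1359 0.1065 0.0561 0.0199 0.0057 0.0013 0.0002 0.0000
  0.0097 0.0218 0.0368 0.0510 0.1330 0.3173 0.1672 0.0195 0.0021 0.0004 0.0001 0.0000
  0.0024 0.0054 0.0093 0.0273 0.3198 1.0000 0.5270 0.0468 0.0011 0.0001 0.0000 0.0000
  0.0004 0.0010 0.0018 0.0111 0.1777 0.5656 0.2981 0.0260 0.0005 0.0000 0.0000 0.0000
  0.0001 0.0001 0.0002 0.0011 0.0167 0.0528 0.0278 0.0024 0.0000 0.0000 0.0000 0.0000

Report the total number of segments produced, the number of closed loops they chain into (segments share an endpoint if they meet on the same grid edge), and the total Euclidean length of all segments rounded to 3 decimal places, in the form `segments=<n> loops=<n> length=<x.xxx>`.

cell (6,4): code 0100 → (6.672,5.000)–(7.000,4.671)
cell (6,5): code 1000 → (7.000,5.474)–(6.672,5.000)
cell (7,4): code 0010 → (7.000,4.671)–(7.516,5.000)
cell (7,5): code 0001 → (7.516,5.000)–(7.000,5.474)
total: 4 segments, chained into 1 closed loop(s), length Σ = 2.352961

segments=4 loops=1 length=2.353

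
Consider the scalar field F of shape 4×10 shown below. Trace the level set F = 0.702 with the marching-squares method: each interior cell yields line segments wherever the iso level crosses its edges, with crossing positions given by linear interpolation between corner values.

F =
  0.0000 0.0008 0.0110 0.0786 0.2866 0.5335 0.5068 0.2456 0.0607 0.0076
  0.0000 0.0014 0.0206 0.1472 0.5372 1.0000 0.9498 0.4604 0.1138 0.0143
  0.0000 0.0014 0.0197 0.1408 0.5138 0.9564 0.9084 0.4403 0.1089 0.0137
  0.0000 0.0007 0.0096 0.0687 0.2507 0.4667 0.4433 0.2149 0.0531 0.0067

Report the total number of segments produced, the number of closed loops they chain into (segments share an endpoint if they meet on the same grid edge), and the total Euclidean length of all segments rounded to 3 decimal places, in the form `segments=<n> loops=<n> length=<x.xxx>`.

cell (0,4): code 0100 → (0.361,5.000)–(1.000,4.356)
cell (0,5): code 1100 → (0.441,6.000)–(0.361,5.000)
cell (0,6): code 1000 → (1.000,6.506)–(0.441,6.000)
cell (1,4): code 0110 → (1.000,4.356)–(2.000,4.425)
cell (1,6): code 1001 → (2.000,6.441)–(1.000,6.506)
cell (2,4): code 0010 → (2.000,4.425)–(2.520,5.000)
cell (2,5): code 0011 → (2.520,5.000)–(2.444,6.000)
cell (2,6): code 0001 → (2.444,6.000)–(2.000,6.441)
total: 8 segments, chained into 1 closed loop(s), length Σ = 7.072401

segments=8 loops=1 length=7.072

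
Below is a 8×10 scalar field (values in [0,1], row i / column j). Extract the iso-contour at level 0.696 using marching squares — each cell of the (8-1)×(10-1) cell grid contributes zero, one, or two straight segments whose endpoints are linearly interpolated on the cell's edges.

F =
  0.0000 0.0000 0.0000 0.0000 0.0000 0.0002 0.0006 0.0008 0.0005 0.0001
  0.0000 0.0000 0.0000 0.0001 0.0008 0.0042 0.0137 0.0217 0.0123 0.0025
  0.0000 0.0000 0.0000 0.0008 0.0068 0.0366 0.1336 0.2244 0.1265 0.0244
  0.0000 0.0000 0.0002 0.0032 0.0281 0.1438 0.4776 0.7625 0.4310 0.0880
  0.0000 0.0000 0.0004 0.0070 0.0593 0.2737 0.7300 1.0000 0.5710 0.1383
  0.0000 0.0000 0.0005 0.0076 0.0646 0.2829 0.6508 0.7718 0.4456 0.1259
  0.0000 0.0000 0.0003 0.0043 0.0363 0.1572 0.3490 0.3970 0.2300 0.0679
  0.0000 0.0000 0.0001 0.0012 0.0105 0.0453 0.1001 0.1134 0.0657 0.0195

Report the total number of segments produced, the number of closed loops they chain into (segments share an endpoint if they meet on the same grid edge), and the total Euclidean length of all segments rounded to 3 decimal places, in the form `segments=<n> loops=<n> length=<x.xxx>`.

cell (2,6): code 0100 → (2.876,7.000)–(3.000,6.767)
cell (2,7): code 1000 → (3.000,7.201)–(2.876,7.000)
cell (3,5): code 0100 → (3.865,6.000)–(4.000,5.925)
cell (3,6): code 1110 → (3.000,6.767)–(3.865,6.000)
cell (3,7): code 1001 → (4.000,7.709)–(3.000,7.201)
cell (4,5): code 0010 → (4.000,5.925)–(4.429,6.000)
cell (4,6): code 0111 → (4.429,6.000)–(5.000,6.374)
cell (4,7): code 1001 → (5.000,7.232)–(4.000,7.709)
cell (5,6): code 0010 → (5.000,6.374)–(5.202,7.000)
cell (5,7): code 0001 → (5.202,7.000)–(5.000,7.232)
total: 10 segments, chained into 1 closed loop(s), length Σ = 6.123094

segments=10 loops=1 length=6.123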